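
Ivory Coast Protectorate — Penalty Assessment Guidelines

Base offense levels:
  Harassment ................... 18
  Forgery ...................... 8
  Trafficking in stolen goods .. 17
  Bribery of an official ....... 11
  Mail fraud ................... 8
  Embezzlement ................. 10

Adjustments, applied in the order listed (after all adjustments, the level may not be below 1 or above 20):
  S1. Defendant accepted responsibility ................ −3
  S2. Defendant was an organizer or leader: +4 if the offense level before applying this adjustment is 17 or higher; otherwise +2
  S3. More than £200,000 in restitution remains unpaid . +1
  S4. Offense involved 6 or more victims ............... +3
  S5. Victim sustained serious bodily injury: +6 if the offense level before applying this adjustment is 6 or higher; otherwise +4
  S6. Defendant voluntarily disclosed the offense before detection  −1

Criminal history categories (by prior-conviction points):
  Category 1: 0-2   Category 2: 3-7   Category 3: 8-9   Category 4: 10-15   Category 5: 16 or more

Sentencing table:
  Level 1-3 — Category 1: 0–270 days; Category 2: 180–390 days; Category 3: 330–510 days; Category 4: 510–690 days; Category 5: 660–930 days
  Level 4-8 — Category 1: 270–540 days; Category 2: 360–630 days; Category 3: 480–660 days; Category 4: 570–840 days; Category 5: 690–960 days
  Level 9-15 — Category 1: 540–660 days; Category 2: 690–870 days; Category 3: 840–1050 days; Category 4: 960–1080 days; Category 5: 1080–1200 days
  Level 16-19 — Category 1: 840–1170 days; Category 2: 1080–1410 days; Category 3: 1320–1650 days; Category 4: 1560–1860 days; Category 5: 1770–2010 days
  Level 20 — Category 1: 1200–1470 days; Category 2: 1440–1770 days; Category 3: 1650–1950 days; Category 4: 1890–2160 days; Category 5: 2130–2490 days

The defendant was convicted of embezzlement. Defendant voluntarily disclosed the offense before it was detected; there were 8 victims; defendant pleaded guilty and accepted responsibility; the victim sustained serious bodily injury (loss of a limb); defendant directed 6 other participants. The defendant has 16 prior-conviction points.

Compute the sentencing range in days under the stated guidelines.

Base offense level for embezzlement: 10.
S1 applies: 10 − 3 = 7.
S2 applies (level before this adjustment is 7 < 17, so +2): 7 + 2 = 9.
S3 does not apply.
S4 applies: 9 + 3 = 12.
S5 applies (level before this adjustment is 12 ≥ 6, so +6): 12 + 6 = 18.
S6 applies: 18 − 1 = 17.
Final offense level: 17.
Criminal history: 16 prior points → Category 5 (16+).
Level 17 falls in the 16-19 band.
Grid: Level 16-19 × Category 5 = 1770-2010 days.

1770-2010 days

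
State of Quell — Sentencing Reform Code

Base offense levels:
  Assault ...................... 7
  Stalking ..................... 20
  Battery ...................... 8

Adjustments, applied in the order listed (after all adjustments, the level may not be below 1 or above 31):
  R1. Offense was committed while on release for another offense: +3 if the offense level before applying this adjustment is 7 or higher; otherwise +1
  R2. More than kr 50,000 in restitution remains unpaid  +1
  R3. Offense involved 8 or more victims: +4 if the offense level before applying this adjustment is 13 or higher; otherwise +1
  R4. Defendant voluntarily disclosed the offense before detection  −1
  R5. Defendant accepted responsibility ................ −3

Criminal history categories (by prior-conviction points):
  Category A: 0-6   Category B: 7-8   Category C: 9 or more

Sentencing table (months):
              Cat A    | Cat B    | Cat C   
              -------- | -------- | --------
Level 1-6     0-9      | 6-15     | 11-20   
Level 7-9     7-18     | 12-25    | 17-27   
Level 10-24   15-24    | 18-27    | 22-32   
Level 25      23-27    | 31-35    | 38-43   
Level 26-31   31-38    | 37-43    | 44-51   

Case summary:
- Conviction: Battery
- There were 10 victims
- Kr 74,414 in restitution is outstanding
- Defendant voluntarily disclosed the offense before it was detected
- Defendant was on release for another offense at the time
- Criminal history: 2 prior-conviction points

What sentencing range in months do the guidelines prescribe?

15-24 months

Base offense level for battery: 8.
R1 applies (level before this adjustment is 8 ≥ 7, so +3): 8 + 3 = 11.
R2 applies: 11 + 1 = 12.
R3 applies (level before this adjustment is 12 < 13, so +1): 12 + 1 = 13.
R4 applies: 13 − 1 = 12.
R5 does not apply.
Final offense level: 12.
Criminal history: 2 prior points → Category A (0-6).
Level 12 falls in the 10-24 band.
Grid: Level 10-24 × Category A = 15-24 months.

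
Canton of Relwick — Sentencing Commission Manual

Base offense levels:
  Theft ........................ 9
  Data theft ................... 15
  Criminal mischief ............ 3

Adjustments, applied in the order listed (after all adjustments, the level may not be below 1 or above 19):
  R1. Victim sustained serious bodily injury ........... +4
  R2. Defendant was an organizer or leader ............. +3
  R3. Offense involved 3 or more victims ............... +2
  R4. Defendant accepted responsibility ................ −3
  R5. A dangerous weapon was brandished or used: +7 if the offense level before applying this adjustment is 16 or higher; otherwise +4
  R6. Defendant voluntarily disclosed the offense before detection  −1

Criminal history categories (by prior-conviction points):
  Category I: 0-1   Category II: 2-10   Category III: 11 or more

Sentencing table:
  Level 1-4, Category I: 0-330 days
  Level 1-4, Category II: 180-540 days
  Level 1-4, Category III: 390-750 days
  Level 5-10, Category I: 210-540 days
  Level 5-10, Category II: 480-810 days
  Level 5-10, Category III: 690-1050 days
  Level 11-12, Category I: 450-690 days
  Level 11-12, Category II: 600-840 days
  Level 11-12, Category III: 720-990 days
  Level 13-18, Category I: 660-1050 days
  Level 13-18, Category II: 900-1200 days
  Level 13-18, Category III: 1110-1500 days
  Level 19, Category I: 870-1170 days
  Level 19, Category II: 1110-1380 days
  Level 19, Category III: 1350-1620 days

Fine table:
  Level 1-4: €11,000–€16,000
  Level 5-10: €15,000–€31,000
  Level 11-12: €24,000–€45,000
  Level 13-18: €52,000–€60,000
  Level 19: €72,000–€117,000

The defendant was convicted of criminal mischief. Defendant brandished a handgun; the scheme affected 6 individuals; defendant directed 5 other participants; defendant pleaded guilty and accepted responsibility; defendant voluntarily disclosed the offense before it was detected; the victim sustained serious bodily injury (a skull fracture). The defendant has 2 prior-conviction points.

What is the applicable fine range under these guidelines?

Base offense level for criminal mischief: 3.
R1 applies: 3 + 4 = 7.
R2 applies: 7 + 3 = 10.
R3 applies: 10 + 2 = 12.
R4 applies: 12 − 3 = 9.
R5 applies (level before this adjustment is 9 < 16, so +4): 9 + 4 = 13.
R6 applies: 13 − 1 = 12.
Final offense level: 12.
Level 12 falls in the 11-12 band.
Fine table: Level 11-12 → €24,000–€45,000.

€24,000–€45,000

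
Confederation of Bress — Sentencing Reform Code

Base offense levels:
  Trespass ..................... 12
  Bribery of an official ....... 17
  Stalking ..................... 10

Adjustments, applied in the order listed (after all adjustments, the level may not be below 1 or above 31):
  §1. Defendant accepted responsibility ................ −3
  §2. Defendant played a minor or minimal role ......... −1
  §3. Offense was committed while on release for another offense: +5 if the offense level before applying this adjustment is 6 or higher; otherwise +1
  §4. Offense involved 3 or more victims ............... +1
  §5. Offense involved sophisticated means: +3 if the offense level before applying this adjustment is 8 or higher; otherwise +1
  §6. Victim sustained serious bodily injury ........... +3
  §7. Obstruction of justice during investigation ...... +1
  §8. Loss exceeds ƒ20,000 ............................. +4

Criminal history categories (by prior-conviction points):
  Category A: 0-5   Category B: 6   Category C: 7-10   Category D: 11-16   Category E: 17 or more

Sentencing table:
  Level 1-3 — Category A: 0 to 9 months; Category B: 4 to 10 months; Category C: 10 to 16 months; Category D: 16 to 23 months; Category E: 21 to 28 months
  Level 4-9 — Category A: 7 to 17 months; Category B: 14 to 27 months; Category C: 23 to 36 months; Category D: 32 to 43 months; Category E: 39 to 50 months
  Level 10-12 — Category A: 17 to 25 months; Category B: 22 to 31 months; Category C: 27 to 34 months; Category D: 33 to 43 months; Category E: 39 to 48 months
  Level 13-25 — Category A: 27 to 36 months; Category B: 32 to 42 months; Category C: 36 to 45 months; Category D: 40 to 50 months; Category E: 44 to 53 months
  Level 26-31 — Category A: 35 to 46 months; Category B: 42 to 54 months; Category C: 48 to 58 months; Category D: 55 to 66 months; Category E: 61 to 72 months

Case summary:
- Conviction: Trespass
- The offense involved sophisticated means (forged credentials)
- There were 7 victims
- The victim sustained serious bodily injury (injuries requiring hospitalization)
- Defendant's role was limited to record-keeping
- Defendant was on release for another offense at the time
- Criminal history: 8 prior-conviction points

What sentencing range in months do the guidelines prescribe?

36-45 months

Base offense level for trespass: 12.
§1 does not apply.
§2 applies: 12 − 1 = 11.
§3 applies (level before this adjustment is 11 ≥ 6, so +5): 11 + 5 = 16.
§4 applies: 16 + 1 = 17.
§5 applies (level before this adjustment is 17 ≥ 8, so +3): 17 + 3 = 20.
§6 applies: 20 + 3 = 23.
§7 does not apply.
Final offense level: 23.
Criminal history: 8 prior points → Category C (7-10).
Level 23 falls in the 13-25 band.
Grid: Level 13-25 × Category C = 36-45 months.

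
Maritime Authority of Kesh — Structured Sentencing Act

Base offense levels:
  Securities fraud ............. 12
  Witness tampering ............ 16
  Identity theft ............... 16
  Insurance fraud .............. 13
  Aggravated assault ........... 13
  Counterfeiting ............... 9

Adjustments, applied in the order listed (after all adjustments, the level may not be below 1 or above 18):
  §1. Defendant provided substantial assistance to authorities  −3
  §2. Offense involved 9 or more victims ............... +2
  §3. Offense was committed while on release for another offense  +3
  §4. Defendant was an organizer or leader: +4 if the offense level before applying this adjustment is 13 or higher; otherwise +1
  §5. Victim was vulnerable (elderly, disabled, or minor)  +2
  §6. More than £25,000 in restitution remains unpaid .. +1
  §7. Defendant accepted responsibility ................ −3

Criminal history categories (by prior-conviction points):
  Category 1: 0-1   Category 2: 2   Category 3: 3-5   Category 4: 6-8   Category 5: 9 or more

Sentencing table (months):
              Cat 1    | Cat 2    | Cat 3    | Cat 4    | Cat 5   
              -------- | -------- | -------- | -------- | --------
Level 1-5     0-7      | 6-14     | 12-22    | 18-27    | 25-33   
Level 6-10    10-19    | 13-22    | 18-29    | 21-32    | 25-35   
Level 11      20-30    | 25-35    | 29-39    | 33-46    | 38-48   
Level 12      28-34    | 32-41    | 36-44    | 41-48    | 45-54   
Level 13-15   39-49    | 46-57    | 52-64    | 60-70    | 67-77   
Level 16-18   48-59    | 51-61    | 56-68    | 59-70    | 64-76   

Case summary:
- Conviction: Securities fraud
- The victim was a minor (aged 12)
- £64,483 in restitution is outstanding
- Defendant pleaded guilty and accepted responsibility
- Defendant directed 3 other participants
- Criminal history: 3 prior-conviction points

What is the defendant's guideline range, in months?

Base offense level for securities fraud: 12.
§2 does not apply.
§3 does not apply.
§4 applies (level before this adjustment is 12 < 13, so +1): 12 + 1 = 13.
§5 applies: 13 + 2 = 15.
§6 applies: 15 + 1 = 16.
§7 applies: 16 − 3 = 13.
Final offense level: 13.
Criminal history: 3 prior points → Category 3 (3-5).
Level 13 falls in the 13-15 band.
Grid: Level 13-15 × Category 3 = 52-64 months.

52-64 months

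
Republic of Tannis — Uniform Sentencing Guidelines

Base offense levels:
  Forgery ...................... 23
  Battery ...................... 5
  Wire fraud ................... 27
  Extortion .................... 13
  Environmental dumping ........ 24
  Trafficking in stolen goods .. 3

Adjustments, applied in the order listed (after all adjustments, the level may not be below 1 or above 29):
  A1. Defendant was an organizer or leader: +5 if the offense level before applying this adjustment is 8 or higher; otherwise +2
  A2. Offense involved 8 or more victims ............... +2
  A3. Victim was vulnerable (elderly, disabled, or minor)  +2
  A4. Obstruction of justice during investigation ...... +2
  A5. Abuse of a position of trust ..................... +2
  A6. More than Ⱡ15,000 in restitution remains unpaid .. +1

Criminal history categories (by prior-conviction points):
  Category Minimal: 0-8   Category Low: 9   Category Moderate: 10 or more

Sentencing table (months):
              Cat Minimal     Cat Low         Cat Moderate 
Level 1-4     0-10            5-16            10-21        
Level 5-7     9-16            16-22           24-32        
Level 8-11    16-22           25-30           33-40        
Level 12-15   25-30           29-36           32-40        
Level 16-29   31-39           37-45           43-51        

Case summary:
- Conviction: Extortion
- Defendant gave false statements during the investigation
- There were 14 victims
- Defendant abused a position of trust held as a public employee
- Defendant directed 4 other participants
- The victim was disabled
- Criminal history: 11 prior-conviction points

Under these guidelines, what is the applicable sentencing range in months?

Base offense level for extortion: 13.
A1 applies (level before this adjustment is 13 ≥ 8, so +5): 13 + 5 = 18.
A2 applies: 18 + 2 = 20.
A3 applies: 20 + 2 = 22.
A4 applies: 22 + 2 = 24.
A5 applies: 24 + 2 = 26.
Final offense level: 26.
Criminal history: 11 prior points → Category Moderate (10+).
Level 26 falls in the 16-29 band.
Grid: Level 16-29 × Category Moderate = 43-51 months.

43-51 months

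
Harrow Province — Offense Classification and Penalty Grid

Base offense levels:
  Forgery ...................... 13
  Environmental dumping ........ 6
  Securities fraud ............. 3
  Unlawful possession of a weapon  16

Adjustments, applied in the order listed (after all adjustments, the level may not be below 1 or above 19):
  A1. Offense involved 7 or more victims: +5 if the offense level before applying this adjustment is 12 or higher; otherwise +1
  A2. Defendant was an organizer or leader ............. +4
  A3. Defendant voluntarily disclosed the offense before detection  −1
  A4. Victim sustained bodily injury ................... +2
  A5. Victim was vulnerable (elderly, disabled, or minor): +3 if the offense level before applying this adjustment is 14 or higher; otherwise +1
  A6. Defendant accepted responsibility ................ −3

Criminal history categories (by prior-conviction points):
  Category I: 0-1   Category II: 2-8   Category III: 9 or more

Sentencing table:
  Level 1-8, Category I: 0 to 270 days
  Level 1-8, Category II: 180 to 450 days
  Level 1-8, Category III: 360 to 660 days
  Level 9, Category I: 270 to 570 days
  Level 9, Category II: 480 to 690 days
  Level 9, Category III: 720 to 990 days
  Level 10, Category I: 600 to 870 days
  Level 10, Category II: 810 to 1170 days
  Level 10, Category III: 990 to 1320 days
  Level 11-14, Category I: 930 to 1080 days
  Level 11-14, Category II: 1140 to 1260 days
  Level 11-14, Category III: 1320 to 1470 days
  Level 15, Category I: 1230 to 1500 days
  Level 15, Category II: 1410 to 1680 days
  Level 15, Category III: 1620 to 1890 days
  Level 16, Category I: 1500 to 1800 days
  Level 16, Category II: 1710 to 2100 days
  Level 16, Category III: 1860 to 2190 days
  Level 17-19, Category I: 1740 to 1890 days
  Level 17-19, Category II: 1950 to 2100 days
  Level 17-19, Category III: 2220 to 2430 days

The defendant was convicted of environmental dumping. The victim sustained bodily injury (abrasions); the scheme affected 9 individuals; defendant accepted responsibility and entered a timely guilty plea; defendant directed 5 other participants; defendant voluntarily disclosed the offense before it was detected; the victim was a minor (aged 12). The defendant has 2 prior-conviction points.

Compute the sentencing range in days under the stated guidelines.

Base offense level for environmental dumping: 6.
A1 applies (level before this adjustment is 6 < 12, so +1): 6 + 1 = 7.
A2 applies: 7 + 4 = 11.
A3 applies: 11 − 1 = 10.
A4 applies: 10 + 2 = 12.
A5 applies (level before this adjustment is 12 < 14, so +1): 12 + 1 = 13.
A6 applies: 13 − 3 = 10.
Final offense level: 10.
Criminal history: 2 prior points → Category II (2-8).
Level 10 falls in the 10 band.
Grid: Level 10 × Category II = 810-1170 days.

810-1170 days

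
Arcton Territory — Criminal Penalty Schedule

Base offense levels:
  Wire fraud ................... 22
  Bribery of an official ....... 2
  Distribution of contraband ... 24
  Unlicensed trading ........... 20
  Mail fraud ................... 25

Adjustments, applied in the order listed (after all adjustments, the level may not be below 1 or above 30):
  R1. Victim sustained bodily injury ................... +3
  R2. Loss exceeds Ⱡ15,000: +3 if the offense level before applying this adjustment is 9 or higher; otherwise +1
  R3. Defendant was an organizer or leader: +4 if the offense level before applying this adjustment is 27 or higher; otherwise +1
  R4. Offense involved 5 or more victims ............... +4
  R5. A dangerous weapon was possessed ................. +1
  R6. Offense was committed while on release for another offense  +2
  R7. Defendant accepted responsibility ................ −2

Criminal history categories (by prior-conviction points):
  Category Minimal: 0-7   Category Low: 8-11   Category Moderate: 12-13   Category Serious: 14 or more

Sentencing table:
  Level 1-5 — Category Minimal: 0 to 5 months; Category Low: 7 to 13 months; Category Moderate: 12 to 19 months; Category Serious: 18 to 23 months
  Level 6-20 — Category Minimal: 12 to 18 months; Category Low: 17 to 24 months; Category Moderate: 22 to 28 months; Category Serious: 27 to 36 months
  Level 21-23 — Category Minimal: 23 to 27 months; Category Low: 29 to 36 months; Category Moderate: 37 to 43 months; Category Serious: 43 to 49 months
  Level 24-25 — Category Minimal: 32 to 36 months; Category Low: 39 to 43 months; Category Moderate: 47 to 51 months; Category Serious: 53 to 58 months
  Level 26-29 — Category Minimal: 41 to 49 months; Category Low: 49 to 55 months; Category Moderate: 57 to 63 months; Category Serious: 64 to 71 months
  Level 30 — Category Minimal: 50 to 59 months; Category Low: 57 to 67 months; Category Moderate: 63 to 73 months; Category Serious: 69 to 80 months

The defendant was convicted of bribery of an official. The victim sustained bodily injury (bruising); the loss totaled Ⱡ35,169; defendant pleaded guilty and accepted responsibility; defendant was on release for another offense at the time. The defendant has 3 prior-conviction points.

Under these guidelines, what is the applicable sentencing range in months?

12-18 months

Base offense level for bribery of an official: 2.
R1 applies: 2 + 3 = 5.
R2 applies (level before this adjustment is 5 < 9, so +1): 5 + 1 = 6.
R4 does not apply.
R6 applies: 6 + 2 = 8.
R7 applies: 8 − 2 = 6.
Final offense level: 6.
Criminal history: 3 prior points → Category Minimal (0-7).
Level 6 falls in the 6-20 band.
Grid: Level 6-20 × Category Minimal = 12-18 months.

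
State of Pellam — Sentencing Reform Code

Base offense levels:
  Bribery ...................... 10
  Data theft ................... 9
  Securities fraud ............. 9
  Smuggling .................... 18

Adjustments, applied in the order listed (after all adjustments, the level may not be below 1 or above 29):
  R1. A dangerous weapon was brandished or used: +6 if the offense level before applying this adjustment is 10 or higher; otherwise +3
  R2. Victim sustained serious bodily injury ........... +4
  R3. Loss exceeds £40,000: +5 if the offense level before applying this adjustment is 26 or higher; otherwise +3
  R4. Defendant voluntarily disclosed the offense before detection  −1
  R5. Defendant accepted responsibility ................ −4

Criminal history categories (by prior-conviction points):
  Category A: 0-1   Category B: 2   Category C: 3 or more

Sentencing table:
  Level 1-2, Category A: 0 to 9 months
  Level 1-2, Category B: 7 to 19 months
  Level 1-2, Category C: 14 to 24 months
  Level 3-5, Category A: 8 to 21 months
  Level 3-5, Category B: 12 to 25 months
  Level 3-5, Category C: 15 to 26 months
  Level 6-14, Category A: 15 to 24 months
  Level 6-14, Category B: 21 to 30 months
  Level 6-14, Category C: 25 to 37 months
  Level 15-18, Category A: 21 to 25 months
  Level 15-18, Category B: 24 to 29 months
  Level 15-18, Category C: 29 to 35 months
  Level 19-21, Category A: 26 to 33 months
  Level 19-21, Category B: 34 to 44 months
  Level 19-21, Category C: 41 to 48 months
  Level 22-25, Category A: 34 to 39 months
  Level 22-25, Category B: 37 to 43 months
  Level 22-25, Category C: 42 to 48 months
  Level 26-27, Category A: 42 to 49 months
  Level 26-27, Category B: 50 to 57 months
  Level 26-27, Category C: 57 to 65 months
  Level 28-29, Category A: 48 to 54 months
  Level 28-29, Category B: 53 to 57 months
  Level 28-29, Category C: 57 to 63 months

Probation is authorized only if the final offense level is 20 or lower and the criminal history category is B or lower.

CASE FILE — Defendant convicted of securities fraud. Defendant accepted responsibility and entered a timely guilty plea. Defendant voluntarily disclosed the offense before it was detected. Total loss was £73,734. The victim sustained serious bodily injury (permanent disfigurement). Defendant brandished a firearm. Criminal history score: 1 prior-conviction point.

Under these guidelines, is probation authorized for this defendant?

Base offense level for securities fraud: 9.
R1 applies (level before this adjustment is 9 < 10, so +3): 9 + 3 = 12.
R2 applies: 12 + 4 = 16.
R3 applies (level before this adjustment is 16 < 26, so +3): 16 + 3 = 19.
R4 applies: 19 − 1 = 18.
R5 applies: 18 − 4 = 14.
Final offense level: 14.
Criminal history: 1 prior point → Category A (0-1).
Level 14 falls in the 6-14 band.
Grid: Level 6-14 × Category A = 15-24 months.
Probation check: level 14 ≤ 20 and category A ≤ B → eligible.

Yes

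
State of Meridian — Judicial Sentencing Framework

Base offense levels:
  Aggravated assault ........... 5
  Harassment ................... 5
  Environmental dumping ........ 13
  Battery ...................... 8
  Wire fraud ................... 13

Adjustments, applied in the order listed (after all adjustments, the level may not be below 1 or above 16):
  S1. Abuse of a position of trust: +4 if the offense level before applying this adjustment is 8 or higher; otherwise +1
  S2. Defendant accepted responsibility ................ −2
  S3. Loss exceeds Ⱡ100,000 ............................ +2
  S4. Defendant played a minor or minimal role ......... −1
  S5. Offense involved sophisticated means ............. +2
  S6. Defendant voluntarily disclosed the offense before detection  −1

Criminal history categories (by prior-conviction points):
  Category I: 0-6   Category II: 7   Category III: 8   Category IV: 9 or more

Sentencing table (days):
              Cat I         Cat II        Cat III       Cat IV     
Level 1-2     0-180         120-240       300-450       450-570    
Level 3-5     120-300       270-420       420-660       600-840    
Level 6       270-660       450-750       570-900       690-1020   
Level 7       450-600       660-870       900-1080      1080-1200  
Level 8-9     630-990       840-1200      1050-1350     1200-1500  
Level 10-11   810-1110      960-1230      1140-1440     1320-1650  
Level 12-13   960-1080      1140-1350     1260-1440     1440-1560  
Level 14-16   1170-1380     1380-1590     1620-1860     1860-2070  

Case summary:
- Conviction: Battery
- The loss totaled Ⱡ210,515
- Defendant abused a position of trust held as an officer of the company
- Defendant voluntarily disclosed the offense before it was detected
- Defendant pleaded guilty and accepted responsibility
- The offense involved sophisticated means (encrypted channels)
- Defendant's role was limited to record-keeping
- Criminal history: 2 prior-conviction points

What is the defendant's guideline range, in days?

Base offense level for battery: 8.
S1 applies (level before this adjustment is 8 ≥ 8, so +4): 8 + 4 = 12.
S2 applies: 12 − 2 = 10.
S3 applies: 10 + 2 = 12.
S4 applies: 12 − 1 = 11.
S5 applies: 11 + 2 = 13.
S6 applies: 13 − 1 = 12.
Final offense level: 12.
Criminal history: 2 prior points → Category I (0-6).
Level 12 falls in the 12-13 band.
Grid: Level 12-13 × Category I = 960-1080 days.

960-1080 days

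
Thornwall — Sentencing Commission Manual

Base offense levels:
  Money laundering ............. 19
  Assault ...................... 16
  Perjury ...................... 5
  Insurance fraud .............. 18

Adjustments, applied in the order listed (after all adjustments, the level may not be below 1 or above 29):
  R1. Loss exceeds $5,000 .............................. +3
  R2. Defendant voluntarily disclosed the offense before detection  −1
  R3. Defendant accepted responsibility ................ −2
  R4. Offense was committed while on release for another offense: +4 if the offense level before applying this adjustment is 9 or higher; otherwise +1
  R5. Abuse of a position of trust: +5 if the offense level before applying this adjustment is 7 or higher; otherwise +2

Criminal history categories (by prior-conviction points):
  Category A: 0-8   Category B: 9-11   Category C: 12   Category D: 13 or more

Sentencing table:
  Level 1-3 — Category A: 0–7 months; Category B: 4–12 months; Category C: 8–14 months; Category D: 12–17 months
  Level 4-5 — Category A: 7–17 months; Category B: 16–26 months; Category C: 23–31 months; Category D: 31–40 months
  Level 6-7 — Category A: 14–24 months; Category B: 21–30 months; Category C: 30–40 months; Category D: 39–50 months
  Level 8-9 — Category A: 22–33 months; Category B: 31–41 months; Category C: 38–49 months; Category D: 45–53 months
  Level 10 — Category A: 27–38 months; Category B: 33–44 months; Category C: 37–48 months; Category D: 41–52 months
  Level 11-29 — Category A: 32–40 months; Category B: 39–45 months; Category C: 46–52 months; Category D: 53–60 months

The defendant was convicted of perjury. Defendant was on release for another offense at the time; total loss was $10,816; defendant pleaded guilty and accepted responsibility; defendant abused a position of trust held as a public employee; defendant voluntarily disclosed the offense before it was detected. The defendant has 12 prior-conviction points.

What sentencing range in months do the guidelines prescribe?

38-49 months

Base offense level for perjury: 5.
R1 applies: 5 + 3 = 8.
R2 applies: 8 − 1 = 7.
R3 applies: 7 − 2 = 5.
R4 applies (level before this adjustment is 5 < 9, so +1): 5 + 1 = 6.
R5 applies (level before this adjustment is 6 < 7, so +2): 6 + 2 = 8.
Final offense level: 8.
Criminal history: 12 prior points → Category C (12).
Level 8 falls in the 8-9 band.
Grid: Level 8-9 × Category C = 38-49 months.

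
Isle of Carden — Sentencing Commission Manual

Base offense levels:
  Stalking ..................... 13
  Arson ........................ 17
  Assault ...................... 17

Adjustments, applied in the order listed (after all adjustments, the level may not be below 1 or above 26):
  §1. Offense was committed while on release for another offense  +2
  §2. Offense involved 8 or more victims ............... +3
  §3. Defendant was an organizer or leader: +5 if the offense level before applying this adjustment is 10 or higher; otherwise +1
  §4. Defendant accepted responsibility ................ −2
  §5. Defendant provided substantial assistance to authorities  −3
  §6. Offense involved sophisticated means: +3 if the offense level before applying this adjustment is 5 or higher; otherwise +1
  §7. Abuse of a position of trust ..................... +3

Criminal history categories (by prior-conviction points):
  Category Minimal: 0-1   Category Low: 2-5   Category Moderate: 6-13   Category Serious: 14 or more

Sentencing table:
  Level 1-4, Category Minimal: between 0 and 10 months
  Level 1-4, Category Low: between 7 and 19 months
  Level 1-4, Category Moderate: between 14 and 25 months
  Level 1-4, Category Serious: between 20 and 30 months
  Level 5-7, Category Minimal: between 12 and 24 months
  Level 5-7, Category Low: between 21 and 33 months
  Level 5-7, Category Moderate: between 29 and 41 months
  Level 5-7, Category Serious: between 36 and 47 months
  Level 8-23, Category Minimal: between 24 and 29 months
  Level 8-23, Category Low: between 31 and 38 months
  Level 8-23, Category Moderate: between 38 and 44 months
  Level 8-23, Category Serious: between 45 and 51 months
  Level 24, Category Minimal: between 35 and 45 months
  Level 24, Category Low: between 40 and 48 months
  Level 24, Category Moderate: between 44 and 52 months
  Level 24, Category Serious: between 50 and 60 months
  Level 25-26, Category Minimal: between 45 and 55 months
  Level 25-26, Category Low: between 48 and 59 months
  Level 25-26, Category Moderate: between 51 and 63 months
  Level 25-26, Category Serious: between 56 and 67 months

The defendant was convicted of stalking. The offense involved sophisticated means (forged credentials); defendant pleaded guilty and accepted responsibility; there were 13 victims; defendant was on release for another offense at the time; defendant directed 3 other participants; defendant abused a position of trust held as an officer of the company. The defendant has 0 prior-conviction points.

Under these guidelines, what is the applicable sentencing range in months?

Base offense level for stalking: 13.
§1 applies: 13 + 2 = 15.
§2 applies: 15 + 3 = 18.
§3 applies (level before this adjustment is 18 ≥ 10, so +5): 18 + 5 = 23.
§4 applies: 23 − 2 = 21.
§5 does not apply.
§6 applies (level before this adjustment is 21 ≥ 5, so +3): 21 + 3 = 24.
§7 applies: 24 + 3 = 27.
Level 27 exceeds the maximum of 26; capped at 26.
Final offense level: 26.
Criminal history: 0 prior points → Category Minimal (0-1).
Level 26 falls in the 25-26 band.
Grid: Level 25-26 × Category Minimal = 45-55 months.

45-55 months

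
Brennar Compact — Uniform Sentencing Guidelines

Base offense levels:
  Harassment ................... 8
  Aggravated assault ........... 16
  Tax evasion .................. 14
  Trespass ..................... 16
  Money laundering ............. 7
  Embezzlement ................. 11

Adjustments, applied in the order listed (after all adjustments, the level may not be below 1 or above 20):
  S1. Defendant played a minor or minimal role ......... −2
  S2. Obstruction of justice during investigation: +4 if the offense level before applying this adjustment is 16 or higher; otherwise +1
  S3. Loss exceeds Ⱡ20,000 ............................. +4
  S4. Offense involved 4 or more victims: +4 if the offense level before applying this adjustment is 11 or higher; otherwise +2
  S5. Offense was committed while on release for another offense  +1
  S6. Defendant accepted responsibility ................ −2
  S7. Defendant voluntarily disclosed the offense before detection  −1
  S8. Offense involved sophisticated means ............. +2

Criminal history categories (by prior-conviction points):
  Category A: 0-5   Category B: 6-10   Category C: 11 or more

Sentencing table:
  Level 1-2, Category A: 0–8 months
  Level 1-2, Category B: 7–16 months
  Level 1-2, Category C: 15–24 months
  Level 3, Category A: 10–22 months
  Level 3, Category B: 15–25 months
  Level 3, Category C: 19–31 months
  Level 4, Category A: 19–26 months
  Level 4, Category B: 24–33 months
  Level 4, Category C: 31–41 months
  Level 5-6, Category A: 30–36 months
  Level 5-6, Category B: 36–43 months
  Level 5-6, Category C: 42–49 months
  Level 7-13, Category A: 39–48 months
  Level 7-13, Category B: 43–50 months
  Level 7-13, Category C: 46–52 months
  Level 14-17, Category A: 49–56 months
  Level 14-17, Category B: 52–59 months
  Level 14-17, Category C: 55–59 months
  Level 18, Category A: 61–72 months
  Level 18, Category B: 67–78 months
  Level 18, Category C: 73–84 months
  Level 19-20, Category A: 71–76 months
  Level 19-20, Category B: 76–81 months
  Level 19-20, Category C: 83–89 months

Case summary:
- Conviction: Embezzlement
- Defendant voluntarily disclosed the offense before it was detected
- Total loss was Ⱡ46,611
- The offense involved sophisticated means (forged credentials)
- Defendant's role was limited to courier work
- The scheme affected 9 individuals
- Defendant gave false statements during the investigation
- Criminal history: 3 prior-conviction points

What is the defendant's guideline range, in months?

Base offense level for embezzlement: 11.
S1 applies: 11 − 2 = 9.
S2 applies (level before this adjustment is 9 < 16, so +1): 9 + 1 = 10.
S3 applies: 10 + 4 = 14.
S4 applies (level before this adjustment is 14 ≥ 11, so +4): 14 + 4 = 18.
S7 applies: 18 − 1 = 17.
S8 applies: 17 + 2 = 19.
Final offense level: 19.
Criminal history: 3 prior points → Category A (0-5).
Level 19 falls in the 19-20 band.
Grid: Level 19-20 × Category A = 71-76 months.

71-76 months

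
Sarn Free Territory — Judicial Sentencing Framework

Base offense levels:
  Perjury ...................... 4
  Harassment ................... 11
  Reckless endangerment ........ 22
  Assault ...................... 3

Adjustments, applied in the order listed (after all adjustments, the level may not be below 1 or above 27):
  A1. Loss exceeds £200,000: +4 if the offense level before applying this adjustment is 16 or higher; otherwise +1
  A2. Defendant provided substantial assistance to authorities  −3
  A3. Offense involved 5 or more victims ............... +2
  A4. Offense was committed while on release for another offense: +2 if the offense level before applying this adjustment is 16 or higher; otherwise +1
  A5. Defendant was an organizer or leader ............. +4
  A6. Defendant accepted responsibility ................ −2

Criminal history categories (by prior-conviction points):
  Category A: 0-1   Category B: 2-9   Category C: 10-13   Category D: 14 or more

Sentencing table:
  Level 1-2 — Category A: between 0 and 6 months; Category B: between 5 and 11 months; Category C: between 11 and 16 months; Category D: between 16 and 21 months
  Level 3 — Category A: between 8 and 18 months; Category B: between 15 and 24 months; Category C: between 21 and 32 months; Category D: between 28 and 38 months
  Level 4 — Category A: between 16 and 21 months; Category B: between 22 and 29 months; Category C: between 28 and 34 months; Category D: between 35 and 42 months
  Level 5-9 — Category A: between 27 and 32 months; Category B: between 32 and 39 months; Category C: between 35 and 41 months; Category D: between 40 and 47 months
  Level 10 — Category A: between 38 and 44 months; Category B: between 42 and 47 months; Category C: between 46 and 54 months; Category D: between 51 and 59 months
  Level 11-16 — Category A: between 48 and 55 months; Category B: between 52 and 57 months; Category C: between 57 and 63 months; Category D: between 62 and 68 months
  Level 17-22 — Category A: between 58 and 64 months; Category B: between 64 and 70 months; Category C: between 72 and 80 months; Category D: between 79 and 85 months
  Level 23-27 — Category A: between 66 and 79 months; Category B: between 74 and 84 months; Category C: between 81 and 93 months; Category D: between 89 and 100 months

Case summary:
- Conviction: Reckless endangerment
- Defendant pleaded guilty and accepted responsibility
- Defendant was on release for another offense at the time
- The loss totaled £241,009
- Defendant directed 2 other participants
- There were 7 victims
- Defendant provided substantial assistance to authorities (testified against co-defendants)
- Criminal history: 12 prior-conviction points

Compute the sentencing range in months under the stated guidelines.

81-93 months

Base offense level for reckless endangerment: 22.
A1 applies (level before this adjustment is 22 ≥ 16, so +4): 22 + 4 = 26.
A2 applies: 26 − 3 = 23.
A3 applies: 23 + 2 = 25.
A4 applies (level before this adjustment is 25 ≥ 16, so +2): 25 + 2 = 27.
A5 applies: 27 + 4 = 31.
A6 applies: 31 − 2 = 29.
Level 29 exceeds the maximum of 27; capped at 27.
Final offense level: 27.
Criminal history: 12 prior points → Category C (10-13).
Level 27 falls in the 23-27 band.
Grid: Level 23-27 × Category C = 81-93 months.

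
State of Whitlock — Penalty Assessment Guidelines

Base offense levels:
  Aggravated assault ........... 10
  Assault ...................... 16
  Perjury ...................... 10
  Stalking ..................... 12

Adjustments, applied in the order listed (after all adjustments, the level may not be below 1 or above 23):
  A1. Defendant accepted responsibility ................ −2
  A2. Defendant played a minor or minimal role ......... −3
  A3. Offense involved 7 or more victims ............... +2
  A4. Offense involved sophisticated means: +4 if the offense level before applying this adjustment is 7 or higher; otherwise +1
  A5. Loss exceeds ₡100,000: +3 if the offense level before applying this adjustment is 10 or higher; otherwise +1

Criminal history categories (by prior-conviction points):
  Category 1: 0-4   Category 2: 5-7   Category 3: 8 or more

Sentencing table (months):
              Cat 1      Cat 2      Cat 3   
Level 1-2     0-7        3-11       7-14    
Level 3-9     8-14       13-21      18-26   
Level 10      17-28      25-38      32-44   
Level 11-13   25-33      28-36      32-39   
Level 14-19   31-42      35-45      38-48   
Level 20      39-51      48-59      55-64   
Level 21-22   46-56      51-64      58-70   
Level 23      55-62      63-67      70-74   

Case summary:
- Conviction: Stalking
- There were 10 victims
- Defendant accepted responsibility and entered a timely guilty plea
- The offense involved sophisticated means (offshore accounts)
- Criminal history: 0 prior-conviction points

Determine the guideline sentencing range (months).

31-42 months

Base offense level for stalking: 12.
A1 applies: 12 − 2 = 10.
A2 does not apply.
A3 applies: 10 + 2 = 12.
A4 applies (level before this adjustment is 12 ≥ 7, so +4): 12 + 4 = 16.
A5 does not apply.
Final offense level: 16.
Criminal history: 0 prior points → Category 1 (0-4).
Level 16 falls in the 14-19 band.
Grid: Level 14-19 × Category 1 = 31-42 months.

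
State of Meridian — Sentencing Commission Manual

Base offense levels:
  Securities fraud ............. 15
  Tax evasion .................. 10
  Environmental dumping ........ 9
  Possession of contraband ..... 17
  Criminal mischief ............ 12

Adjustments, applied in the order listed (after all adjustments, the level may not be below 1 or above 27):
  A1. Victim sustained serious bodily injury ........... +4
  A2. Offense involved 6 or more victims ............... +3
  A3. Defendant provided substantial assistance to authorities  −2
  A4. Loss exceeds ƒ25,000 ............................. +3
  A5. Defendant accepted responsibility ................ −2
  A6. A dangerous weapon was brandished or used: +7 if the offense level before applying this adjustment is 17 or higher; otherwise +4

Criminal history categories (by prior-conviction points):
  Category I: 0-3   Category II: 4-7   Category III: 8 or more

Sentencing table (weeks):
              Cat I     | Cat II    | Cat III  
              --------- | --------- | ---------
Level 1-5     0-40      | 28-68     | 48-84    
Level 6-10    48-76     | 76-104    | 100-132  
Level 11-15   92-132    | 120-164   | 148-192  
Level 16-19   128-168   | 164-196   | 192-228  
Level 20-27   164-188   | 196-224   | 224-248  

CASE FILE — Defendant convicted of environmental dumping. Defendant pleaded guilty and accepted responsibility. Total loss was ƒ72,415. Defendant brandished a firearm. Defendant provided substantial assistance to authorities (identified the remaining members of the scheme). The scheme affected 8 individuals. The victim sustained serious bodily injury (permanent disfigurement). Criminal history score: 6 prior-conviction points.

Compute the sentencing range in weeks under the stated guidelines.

164-196 weeks

Base offense level for environmental dumping: 9.
A1 applies: 9 + 4 = 13.
A2 applies: 13 + 3 = 16.
A3 applies: 16 − 2 = 14.
A4 applies: 14 + 3 = 17.
A5 applies: 17 − 2 = 15.
A6 applies (level before this adjustment is 15 < 17, so +4): 15 + 4 = 19.
Final offense level: 19.
Criminal history: 6 prior points → Category II (4-7).
Level 19 falls in the 16-19 band.
Grid: Level 16-19 × Category II = 164-196 weeks.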